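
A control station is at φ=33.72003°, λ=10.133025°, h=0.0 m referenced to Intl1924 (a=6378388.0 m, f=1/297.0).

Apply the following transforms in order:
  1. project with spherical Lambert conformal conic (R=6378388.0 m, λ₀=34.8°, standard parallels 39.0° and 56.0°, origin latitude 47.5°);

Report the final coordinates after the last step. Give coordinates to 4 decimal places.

E=-2283699.6386 m, N=-1164929.8372 m

start: φ=33.720030°, λ=10.133025°, h=0.000 m
→ lcc (R=6378388.0, λ₀=34.8°): E=-2283699.6386, N=-1164929.8372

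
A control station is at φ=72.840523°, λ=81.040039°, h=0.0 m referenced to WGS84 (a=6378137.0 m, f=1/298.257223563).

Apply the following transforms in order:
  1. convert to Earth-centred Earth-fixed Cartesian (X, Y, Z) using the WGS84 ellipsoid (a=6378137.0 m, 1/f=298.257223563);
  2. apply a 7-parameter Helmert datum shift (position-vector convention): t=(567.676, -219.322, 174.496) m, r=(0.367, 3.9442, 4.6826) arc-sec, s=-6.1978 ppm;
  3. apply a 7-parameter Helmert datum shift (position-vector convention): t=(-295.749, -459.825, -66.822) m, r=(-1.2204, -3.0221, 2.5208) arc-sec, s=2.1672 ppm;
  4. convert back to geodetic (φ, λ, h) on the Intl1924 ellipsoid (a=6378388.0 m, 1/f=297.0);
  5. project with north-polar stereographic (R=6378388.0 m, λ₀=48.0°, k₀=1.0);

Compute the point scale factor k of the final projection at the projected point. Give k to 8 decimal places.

start: φ=72.840523°, λ=81.040039°, h=0.000 m
→ ECEF (a=6378137.000, f=1/298.257223563): X=293972.4381, Y=1864500.7747, Z=6072015.1247
→ Helmert 7p (PV): X=294612.0732, Y=1864265.7669, Z=6072149.6836
→ Helmert 7p (PV): X=294205.2124, Y=1863849.5096, Z=6072089.3075
→ geod (Bowring, a=6378388.000): φ=72.84637943°, λ=81.02997724°, h=-275.7903 m
→ into stereo (λ₀=48.0°): φ=72.84637943°, λ−λ₀=33.02997724°
scale k = 1.02274722

1.02274722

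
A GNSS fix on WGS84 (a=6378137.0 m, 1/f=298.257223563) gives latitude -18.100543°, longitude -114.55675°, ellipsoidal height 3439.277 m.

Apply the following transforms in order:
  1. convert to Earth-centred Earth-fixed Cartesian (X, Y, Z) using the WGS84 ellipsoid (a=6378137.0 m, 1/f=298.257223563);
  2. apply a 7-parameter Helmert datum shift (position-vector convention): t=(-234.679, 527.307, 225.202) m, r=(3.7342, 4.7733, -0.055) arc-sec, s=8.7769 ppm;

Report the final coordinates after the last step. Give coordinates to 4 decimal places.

start: φ=-18.100543°, λ=-114.556750°, h=3439.277 m
→ ECEF (a=6378137.000, f=1/298.257223563): X=-2521714.0037, Y=-5518903.8901, Z=-1970033.5280
→ Helmert 7p (PV): X=-2522017.8773, Y=-5518388.6839, Z=-1969867.1743

X=-2522017.8773 m, Y=-5518388.6839 m, Z=-1969867.1743 m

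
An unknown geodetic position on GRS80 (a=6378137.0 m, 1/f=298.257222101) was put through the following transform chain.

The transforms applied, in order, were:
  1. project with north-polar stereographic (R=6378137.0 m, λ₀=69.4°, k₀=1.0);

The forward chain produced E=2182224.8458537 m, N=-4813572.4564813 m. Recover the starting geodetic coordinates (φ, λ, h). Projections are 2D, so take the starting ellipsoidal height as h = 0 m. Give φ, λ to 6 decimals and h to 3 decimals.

start: E=2182224.8459, N=-4813572.4565 m
→ stereo⁻¹: φ=44.98997900°, λ=93.78708200°

φ=44.989979°, λ=93.787082°, h=0.000 m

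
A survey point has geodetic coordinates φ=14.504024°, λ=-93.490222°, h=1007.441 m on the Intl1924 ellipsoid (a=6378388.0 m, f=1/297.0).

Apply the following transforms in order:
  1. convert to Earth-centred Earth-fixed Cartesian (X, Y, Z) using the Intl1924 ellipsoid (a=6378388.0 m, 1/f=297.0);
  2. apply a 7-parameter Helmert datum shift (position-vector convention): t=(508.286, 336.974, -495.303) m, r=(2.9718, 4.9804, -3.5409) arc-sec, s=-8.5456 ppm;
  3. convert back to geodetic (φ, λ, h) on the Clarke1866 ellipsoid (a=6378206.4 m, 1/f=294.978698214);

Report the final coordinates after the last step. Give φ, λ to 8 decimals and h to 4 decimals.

φ=14.50041858°, λ=-93.48632221°, h=663.9571 m

start: φ=14.504024°, λ=-93.490222°, h=1007.441 m
→ ECEF (a=6378388.000, f=1/297.0): X=-376068.1810, Y=-6165928.9993, Z=1587302.3041
→ Helmert 7p (PV): X=-375624.2033, Y=-6165555.7470, Z=1586713.6809
→ geod (Bowring, a=6378206.400): φ=14.50041858°, λ=-93.48632221°, h=663.9571 m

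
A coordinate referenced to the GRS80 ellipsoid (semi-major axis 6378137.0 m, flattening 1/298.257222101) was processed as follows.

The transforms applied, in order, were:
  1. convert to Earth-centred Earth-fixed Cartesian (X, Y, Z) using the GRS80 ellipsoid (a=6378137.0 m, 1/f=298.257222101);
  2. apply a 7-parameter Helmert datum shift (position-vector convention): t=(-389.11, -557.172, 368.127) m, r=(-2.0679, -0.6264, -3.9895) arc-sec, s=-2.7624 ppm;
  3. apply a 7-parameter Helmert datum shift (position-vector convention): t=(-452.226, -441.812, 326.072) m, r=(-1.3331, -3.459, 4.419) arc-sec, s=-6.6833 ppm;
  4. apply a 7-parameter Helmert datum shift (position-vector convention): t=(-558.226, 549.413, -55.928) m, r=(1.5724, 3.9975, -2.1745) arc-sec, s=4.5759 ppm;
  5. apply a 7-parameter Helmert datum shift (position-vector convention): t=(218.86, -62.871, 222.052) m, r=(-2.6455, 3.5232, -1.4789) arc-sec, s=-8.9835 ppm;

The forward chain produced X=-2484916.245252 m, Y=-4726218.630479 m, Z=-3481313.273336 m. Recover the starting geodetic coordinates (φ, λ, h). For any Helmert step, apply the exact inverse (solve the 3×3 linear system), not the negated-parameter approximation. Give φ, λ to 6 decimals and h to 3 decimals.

start: X=-2484916.2453, Y=-4726218.6305, Z=-3481313.2733 m
→ Helmert⁻¹: X=-2485064.0742, Y=-4726171.3800, Z=-3481669.6659
→ Helmert⁻¹: X=-2484377.1736, Y=-4726751.8961, Z=-3481609.9218
→ Helmert⁻¹: X=-2484101.1949, Y=-4726265.9485, Z=-3481948.1532
→ Helmert⁻¹: X=-2483638.1180, Y=-4725734.9561, Z=-3482365.7349
→ geod (Bowring, a=6378137.000): φ=-33.29249200°, λ=-117.72443800°, h=2270.5130 m

φ=-33.292492°, λ=-117.724438°, h=2270.513 m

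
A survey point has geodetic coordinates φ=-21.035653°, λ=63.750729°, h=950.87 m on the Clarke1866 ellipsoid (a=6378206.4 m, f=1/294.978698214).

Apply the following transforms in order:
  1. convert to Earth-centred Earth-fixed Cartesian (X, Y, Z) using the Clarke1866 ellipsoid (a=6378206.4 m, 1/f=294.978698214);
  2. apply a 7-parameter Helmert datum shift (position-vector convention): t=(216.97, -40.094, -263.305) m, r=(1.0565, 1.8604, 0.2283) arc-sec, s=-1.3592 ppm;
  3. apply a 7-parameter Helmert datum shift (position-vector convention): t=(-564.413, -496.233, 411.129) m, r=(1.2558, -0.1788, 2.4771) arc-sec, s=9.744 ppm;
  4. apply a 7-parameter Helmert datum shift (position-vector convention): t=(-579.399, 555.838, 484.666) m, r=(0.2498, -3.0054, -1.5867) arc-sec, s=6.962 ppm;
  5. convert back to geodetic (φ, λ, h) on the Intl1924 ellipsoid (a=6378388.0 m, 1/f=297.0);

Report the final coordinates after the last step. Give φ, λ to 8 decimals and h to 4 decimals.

φ=-21.02990174°, λ=63.75911325°, h=254.8918 m

start: φ=-21.035653°, λ=63.750729°, h=950.870 m
→ ECEF (a=6378206.400, f=1/294.978698214): X=2634482.2152, Y=5342372.8167, Z=-2275286.6313
→ Helmert 7p (PV): X=2634669.1695, Y=5342340.0314, Z=-2275543.2415
→ Helmert 7p (PV): X=2634068.2427, Y=5341941.3493, Z=-2275119.4755
→ Helmert 7p (PV): X=2633581.4256, Y=5342516.8704, Z=-2274605.7992
→ geod (Bowring, a=6378388.000): φ=-21.02990174°, λ=63.75911325°, h=254.8918 m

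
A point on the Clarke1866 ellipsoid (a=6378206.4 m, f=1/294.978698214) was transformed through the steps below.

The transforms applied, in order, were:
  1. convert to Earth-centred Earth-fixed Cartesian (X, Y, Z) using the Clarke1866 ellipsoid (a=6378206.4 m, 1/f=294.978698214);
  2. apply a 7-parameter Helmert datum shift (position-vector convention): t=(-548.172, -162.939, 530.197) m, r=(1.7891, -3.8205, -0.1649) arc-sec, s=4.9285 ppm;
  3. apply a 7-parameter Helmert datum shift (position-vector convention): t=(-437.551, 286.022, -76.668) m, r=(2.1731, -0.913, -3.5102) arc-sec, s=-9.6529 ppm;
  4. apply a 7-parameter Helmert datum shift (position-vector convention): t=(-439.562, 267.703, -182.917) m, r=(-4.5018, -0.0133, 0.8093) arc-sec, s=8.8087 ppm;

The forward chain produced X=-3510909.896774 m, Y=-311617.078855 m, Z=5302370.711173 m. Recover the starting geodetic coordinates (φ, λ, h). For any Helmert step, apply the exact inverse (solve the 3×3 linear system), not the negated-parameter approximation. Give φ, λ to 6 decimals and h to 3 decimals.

start: X=-3510909.8968, Y=-311617.0789, Z=5302370.7112 m
→ Helmert⁻¹: X=-3510440.2946, Y=-311983.9899, Z=5302500.3372
→ Helmert⁻¹: X=-3510007.8399, Y=-312276.8934, Z=5302647.0174
→ Helmert⁻¹: X=-3509343.9139, Y=-312069.2318, Z=5302158.3970
→ geod (Bowring, a=6378206.400): φ=56.57571100°, λ=-174.91832600°, h=2801.6900 m

φ=56.575711°, λ=-174.918326°, h=2801.690 m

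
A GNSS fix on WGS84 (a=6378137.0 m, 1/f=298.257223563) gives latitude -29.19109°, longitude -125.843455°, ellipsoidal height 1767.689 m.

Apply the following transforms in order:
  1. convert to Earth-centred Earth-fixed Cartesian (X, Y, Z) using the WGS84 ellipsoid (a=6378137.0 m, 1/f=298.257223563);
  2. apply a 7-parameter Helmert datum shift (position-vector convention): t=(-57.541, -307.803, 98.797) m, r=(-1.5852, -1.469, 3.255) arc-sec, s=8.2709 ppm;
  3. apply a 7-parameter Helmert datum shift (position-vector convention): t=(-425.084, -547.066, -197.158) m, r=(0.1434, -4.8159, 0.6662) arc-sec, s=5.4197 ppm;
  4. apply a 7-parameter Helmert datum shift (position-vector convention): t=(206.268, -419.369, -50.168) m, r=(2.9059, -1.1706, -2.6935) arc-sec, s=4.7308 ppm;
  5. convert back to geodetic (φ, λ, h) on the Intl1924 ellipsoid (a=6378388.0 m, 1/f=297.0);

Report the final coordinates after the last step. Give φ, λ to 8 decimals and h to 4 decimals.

φ=-29.18924937°, λ=-125.83694900°, h=2771.7956 m

start: φ=-29.191090°, λ=-125.843455°, h=1767.689 m
→ ECEF (a=6378137.000, f=1/298.257223563): X=-3264030.1080, Y=-4518462.2258, Z=-3093270.5522
→ Helmert 7p (PV): X=-3264021.3103, Y=-4518882.6824, Z=-3093185.8598
→ Helmert 7p (PV): X=-3264377.2685, Y=-4519462.6312, Z=-3093479.1328
→ Helmert 7p (PV): X=-3264227.9048, Y=-4519817.1712, Z=-3093626.1330
→ geod (Bowring, a=6378388.000): φ=-29.18924937°, λ=-125.83694900°, h=2771.7956 m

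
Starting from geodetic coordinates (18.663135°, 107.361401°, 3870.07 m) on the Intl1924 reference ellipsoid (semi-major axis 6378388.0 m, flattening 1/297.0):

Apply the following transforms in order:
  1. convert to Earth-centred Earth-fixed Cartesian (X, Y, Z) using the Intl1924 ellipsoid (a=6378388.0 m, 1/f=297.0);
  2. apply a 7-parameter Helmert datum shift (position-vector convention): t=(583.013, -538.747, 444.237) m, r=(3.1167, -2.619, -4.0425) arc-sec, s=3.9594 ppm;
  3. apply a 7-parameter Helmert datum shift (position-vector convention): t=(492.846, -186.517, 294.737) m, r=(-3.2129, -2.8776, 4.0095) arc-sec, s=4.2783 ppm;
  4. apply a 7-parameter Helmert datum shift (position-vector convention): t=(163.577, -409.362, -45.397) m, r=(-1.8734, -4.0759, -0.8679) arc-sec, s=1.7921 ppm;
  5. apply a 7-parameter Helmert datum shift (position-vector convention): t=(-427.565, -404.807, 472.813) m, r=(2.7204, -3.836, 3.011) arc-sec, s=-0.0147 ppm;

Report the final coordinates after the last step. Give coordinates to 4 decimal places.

X=-1804327.4057 m, Y=5771658.4935 m, Z=2030411.7256 m

start: φ=18.663135°, λ=107.361401°, h=3870.070 m
→ ECEF (a=6378388.000, f=1/297.0): X=-1804930.2167, Y=5773165.9299, Z=2029321.2753
→ Helmert 7p (PV): X=-1804266.9707, Y=5772654.7518, Z=2029837.8634
→ Helmert 7p (PV): X=-1803922.3751, Y=5772489.4775, Z=2030026.1946
→ Helmert 7p (PV): X=-1803777.8564, Y=5772116.4885, Z=2029896.3604
→ Helmert 7p (PV): X=-1804327.4057, Y=5771658.4935, Z=2030411.7256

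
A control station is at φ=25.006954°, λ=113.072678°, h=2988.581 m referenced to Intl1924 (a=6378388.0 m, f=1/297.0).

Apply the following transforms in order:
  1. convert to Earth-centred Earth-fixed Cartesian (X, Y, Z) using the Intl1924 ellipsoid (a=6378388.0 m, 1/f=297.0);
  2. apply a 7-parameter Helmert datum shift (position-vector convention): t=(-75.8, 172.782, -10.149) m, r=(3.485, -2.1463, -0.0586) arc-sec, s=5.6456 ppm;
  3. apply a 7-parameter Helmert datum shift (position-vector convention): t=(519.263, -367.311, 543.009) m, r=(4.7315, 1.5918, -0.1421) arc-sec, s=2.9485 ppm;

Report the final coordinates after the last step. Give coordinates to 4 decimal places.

start: φ=25.006954°, λ=113.072678°, h=2988.581 m
→ ECEF (a=6378388.000, f=1/297.0): X=-2267774.9111, Y=5323757.1364, Z=2681071.8580
→ Helmert 7p (PV): X=-2267889.8998, Y=5323915.3195, Z=2681143.1971
→ Helmert 7p (PV): X=-2267352.9647, Y=5323503.7656, Z=2681833.7388

X=-2267352.9647 m, Y=5323503.7656 m, Z=2681833.7388 m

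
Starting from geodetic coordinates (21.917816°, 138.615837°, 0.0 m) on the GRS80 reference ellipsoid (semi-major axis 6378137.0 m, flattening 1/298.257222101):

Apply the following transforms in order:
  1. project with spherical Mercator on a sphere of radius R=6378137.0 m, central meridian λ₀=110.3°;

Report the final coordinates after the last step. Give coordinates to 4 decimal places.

E=3152104.5562 m, N=2501660.9192 m

start: φ=21.917816°, λ=138.615837°, h=0.000 m
→ merc (R=6378137.0, λ₀=110.3°): E=3152104.5562, N=2501660.9192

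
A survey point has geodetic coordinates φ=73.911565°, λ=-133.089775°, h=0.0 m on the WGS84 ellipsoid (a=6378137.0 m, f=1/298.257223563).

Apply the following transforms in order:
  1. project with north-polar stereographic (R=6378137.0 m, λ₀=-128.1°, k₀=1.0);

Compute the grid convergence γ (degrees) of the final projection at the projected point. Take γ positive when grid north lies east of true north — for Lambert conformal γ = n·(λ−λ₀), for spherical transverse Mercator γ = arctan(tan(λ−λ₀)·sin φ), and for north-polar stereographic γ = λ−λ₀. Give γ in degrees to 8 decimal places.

start: φ=73.911565°, λ=-133.089775°, h=0.000 m
→ into stereo (λ₀=-128.1°): φ=73.91156500°, λ−λ₀=-4.98977500°
convergence γ = -4.98977500°

-4.98977500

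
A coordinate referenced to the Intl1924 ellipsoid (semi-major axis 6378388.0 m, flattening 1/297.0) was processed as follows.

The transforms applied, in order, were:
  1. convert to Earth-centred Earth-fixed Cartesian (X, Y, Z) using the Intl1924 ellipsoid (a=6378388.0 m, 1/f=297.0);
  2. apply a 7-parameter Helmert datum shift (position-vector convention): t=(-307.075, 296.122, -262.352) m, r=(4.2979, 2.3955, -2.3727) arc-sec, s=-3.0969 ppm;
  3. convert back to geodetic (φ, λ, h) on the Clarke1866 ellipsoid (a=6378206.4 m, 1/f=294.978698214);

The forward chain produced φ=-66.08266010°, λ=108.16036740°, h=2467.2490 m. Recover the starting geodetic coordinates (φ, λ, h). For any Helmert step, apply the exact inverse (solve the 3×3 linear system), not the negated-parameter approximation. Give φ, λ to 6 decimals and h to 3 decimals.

start: φ=-66.082660°, λ=108.160367°, h=2467.249 m
→ ECEF (a=6378206.400, f=1/294.978698214): X=-808549.9061, Y=2464963.7802, Z=-5809756.0196
→ Helmert⁻¹: X=-808206.2136, Y=2464544.9412, Z=-5809572.3986
→ geod (Bowring, a=6378388.000): φ=-66.08515600°, λ=108.15603700°, h=1790.6380 m

φ=-66.085156°, λ=108.156037°, h=1790.638 m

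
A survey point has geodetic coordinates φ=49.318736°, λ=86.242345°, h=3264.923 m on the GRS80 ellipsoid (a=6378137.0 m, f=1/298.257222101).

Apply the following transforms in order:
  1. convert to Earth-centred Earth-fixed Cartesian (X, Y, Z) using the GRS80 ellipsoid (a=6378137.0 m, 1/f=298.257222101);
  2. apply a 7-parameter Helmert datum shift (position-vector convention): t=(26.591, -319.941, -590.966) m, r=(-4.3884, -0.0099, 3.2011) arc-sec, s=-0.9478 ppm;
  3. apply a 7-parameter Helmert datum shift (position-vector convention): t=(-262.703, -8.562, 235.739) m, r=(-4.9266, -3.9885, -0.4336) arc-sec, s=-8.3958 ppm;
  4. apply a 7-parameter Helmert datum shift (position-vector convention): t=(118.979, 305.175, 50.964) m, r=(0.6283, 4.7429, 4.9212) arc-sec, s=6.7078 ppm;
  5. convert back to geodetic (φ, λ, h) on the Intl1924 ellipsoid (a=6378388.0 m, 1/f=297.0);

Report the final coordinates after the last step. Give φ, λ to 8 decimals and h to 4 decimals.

start: φ=49.318736°, λ=86.242345°, h=3264.923 m
→ ECEF (a=6378137.000, f=1/298.257222101): X=273139.2698, Y=4158786.1212, Z=4816215.8336
→ Helmert 7p (PV): X=273100.8291, Y=4158568.9450, Z=4815531.8354
→ Helmert 7p (PV): X=272751.4589, Y=4158639.9116, Z=4815633.0992
→ Helmert 7p (PV): X=272883.7797, Y=4158964.8205, Z=4815722.7614
→ geod (Bowring, a=6378388.000): φ=49.31555841°, λ=86.24601064°, h=2797.8086 m

φ=49.31555841°, λ=86.24601064°, h=2797.8086 m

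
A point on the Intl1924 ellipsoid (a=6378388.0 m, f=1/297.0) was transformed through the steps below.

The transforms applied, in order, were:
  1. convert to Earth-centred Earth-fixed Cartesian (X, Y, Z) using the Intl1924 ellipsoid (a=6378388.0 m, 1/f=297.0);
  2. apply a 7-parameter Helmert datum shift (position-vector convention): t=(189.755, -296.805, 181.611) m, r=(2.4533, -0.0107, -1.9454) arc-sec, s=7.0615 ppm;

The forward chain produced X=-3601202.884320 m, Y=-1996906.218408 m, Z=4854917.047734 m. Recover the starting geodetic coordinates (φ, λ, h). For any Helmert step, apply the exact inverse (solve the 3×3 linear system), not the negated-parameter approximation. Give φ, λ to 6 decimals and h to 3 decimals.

start: X=-3601202.8843, Y=-1996906.2184, Z=4854917.0477 m
→ Helmert⁻¹: X=-3601348.1256, Y=-1996571.5390, Z=4854725.0892
→ geod (Bowring, a=6378388.000): φ=49.88600800°, λ=-150.99620700°, h=3.3710 m

φ=49.886008°, λ=-150.996207°, h=3.371 m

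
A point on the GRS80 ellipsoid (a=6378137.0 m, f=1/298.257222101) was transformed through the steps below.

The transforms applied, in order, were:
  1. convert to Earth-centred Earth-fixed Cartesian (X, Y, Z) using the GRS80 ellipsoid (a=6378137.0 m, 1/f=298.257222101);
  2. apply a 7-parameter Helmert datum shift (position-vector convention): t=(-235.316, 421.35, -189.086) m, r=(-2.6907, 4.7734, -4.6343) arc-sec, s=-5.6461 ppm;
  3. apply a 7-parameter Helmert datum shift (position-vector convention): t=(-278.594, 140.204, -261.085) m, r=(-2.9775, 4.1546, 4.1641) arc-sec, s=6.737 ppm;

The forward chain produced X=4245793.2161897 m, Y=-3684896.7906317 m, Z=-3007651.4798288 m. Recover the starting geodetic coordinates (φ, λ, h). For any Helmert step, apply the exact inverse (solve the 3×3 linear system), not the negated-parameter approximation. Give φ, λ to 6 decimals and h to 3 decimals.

start: X=4245793.2162, Y=-3684896.7906, Z=-3007651.4798 m
→ Helmert⁻¹: X=4246029.3843, Y=-3685054.4762, Z=-3007337.8053
→ Helmert⁻¹: X=4246441.0679, Y=-3685361.9995, Z=-3007115.5016
→ geod (Bowring, a=6378137.000): φ=-28.29912600°, λ=-40.95375700°, h=2914.1660 m

φ=-28.299126°, λ=-40.953757°, h=2914.166 m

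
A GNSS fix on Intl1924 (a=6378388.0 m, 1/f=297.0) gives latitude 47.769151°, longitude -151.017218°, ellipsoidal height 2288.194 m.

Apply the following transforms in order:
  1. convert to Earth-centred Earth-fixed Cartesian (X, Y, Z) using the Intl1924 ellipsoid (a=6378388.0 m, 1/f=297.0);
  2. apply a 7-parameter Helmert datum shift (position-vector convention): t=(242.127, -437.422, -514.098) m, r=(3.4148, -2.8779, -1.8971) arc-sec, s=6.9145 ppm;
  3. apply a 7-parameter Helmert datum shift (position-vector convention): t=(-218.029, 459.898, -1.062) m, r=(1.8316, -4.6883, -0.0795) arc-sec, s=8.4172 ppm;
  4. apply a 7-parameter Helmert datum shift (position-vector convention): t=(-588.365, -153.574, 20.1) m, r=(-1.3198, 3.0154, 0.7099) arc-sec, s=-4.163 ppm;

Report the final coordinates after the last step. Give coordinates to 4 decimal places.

start: φ=47.769151°, λ=-151.017218°, h=2288.194 m
→ ECEF (a=6378388.000, f=1/297.0): X=-3758427.8928, Y=-2081854.3654, Z=4701444.8855
→ Helmert 7p (PV): X=-3758296.4984, Y=-2082349.4493, Z=4700876.3898
→ Helmert 7p (PV): X=-3758653.8139, Y=-2081947.3737, Z=4700810.9799
→ Helmert 7p (PV): X=-3759150.6450, Y=-2082075.1383, Z=4700879.7797

X=-3759150.6450 m, Y=-2082075.1383 m, Z=4700879.7797 m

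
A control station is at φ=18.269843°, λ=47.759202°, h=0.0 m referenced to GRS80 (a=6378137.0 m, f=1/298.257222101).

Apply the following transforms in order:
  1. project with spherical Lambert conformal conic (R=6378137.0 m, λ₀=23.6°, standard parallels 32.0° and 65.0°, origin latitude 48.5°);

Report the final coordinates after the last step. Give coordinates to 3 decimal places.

E=2743375.619 m, N=-2936063.221 m

start: φ=18.269843°, λ=47.759202°, h=0.000 m
→ lcc (R=6378137.0, λ₀=23.6°): E=2743375.6188, N=-2936063.2210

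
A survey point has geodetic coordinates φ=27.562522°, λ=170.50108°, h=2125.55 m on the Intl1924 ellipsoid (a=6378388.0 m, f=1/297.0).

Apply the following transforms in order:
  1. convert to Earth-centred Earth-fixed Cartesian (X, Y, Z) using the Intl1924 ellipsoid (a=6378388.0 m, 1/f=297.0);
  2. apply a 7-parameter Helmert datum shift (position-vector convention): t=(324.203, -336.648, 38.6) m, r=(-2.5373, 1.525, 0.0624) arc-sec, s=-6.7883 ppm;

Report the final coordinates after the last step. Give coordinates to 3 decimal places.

X=-5582444.737 m, Y=933828.286 m, Z=2934686.697 m

start: φ=27.562522°, λ=170.501080°, h=2125.550 m
→ ECEF (a=6378388.000, f=1/297.0): X=-5582828.2522, Y=934136.8654, Z=2934638.2329
→ Helmert 7p (PV): X=-5582444.7370, Y=933828.2865, Z=2934686.6966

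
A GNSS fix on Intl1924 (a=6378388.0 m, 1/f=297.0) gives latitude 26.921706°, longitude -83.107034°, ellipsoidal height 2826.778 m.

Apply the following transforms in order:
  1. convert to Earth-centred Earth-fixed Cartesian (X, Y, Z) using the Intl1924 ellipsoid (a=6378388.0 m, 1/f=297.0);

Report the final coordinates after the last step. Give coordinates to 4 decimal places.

start: φ=26.921706°, λ=-83.107034°, h=2826.778 m
→ ECEF (a=6378388.000, f=1/297.0): X=683314.8262, Y=-5652427.6638, Z=2871802.6547

X=683314.8262 m, Y=-5652427.6638 m, Z=2871802.6547 m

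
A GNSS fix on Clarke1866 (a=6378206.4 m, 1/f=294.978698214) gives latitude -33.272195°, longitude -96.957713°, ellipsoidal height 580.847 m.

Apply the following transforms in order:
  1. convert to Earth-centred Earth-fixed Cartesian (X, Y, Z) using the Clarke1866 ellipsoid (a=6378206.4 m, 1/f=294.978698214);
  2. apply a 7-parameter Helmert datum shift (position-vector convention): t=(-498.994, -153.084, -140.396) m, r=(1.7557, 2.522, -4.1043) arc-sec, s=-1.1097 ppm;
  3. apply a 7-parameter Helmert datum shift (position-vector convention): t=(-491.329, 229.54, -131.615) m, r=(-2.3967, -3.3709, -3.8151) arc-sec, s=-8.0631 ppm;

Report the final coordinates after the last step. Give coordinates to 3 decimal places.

start: φ=-33.272195°, λ=-96.957713°, h=580.847 m
→ ECEF (a=6378206.400, f=1/294.978698214): X=-646697.8810, Y=-5299262.2843, Z=-3479372.8411
→ Helmert 7p (PV): X=-647344.1453, Y=-5299367.0036, Z=-3479546.5755
→ Helmert 7p (PV): X=-647871.4074, Y=-5299123.1914, Z=-3479599.1381

X=-647871.407 m, Y=-5299123.191 m, Z=-3479599.138 m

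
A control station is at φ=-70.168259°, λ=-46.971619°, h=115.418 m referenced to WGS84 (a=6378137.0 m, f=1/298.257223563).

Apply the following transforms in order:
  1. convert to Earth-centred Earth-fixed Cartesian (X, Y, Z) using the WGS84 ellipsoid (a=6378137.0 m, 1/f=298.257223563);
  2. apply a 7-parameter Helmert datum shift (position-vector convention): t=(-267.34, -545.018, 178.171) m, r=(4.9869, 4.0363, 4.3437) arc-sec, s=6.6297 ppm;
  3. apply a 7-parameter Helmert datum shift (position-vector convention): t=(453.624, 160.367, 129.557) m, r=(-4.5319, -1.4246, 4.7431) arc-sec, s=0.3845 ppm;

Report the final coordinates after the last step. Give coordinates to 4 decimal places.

start: φ=-70.168259°, λ=-46.971619°, h=115.418 m
→ ECEF (a=6378137.000, f=1/298.257223563): X=1480939.3564, Y=-1586536.7047, Z=-5977542.8989
→ Helmert 7p (PV): X=1480598.2729, Y=-1586916.5328, Z=-5977471.6955
→ Helmert 7p (PV): X=1481130.2420, Y=-1586854.0620, Z=-5977299.3443

X=1481130.2420 m, Y=-1586854.0620 m, Z=-5977299.3443 m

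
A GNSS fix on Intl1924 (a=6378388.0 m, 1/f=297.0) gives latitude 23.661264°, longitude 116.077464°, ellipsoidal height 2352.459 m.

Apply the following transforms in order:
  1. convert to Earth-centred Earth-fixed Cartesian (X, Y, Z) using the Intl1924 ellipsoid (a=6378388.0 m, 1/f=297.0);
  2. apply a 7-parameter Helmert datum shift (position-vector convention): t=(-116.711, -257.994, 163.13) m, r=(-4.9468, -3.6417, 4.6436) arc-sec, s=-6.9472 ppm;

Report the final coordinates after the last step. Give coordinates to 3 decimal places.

X=-2570742.189 m, Y=5251939.469 m, Z=2544916.729 m

start: φ=23.661264°, λ=116.077464°, h=2352.459 m
→ ECEF (a=6378388.000, f=1/297.0): X=-2570480.1617, Y=5252230.7849, Z=2544942.6242
→ Helmert 7p (PV): X=-2570742.1885, Y=5251939.4686, Z=2544916.7292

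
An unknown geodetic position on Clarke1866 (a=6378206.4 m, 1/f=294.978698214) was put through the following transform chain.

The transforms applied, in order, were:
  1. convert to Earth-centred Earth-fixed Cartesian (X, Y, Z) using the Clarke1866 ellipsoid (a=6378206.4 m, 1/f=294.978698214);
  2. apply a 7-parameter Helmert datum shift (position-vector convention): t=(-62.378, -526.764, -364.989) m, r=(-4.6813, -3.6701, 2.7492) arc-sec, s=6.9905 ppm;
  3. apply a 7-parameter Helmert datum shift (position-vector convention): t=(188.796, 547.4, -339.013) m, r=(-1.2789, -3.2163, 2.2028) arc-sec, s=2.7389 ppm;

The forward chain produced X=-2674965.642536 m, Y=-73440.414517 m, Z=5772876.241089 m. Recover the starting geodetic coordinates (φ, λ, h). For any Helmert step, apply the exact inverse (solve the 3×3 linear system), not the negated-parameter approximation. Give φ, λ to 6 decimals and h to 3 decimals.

start: X=-2674965.6425, Y=-73440.4145, Z=5772876.2411 m
→ Helmert⁻¹: X=-2675057.8793, Y=-73994.8394, Z=5773240.6954
→ Helmert⁻¹: X=-2674875.0516, Y=-73562.9452, Z=5773611.2492
→ geod (Bowring, a=6378206.400): φ=65.28182900°, λ=-178.42468000°, h=3173.4950 m

φ=65.281829°, λ=-178.424680°, h=3173.495 m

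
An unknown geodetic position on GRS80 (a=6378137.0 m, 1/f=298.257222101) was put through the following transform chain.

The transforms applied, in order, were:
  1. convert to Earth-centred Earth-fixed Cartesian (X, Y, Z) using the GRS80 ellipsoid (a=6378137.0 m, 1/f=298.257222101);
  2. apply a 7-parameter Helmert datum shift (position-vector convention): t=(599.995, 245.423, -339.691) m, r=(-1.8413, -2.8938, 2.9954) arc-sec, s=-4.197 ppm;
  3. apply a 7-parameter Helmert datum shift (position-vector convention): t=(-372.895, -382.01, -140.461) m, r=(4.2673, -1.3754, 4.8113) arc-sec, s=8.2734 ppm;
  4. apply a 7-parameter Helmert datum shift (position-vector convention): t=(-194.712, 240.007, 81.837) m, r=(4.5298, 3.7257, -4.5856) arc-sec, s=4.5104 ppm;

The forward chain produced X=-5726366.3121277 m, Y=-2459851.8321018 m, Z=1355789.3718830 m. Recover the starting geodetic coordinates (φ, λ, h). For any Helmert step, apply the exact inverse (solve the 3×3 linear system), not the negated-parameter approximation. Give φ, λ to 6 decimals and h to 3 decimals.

start: X=-5726366.3121, Y=-2459851.8321, Z=1355789.3719 m
→ Helmert⁻¹: X=-5726115.5659, Y=-2460178.2724, Z=1355652.0192
→ Helmert⁻¹: X=-5725743.6314, Y=-2459614.3030, Z=1355870.3289
→ Helmert⁻¹: X=-5726384.3535, Y=-2459798.9982, Z=1356274.0921
→ geod (Bowring, a=6378137.000): φ=12.35740800°, λ=-156.75380000°, h=1045.0330 m

φ=12.357408°, λ=-156.753800°, h=1045.033 m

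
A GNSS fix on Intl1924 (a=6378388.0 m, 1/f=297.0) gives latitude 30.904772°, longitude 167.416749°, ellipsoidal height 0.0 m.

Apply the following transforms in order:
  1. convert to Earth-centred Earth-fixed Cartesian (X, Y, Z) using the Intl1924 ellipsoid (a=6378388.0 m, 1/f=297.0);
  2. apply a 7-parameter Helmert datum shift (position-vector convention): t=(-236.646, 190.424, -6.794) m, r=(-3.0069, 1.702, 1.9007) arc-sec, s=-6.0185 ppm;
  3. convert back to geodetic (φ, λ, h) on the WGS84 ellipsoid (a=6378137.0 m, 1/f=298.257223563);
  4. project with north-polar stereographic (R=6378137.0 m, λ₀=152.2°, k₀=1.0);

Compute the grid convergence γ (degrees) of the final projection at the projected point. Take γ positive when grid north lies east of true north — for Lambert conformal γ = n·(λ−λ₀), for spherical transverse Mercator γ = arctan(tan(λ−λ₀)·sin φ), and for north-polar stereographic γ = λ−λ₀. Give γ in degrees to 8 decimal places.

start: φ=30.904772°, λ=167.416749°, h=0.000 m
→ ECEF (a=6378388.000, f=1/297.0): X=-5346086.6842, Y=1193351.1814, Z=3256886.7822
→ Helmert 7p (PV): X=-5346275.2771, Y=1193532.6383, Z=3256887.1034
→ geod (Bowring, a=6378137.000): φ=30.90301354°, λ=167.41532639°, h=418.9754 m
→ into stereo (λ₀=152.2°): φ=30.90301354°, λ−λ₀=15.21532639°
convergence γ = 15.21532639°

15.21532639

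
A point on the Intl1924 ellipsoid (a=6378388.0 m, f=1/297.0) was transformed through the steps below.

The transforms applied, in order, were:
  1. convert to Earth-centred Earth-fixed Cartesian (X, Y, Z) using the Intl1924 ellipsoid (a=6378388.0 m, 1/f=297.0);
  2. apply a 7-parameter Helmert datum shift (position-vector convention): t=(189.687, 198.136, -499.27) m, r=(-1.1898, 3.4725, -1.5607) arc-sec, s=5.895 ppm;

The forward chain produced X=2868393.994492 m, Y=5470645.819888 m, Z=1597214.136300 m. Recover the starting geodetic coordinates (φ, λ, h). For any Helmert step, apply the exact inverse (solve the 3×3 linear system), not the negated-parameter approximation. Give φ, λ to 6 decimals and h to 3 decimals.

φ=14.597234°, λ=62.332193°, h=2981.167 m

start: X=2868393.9945, Y=5470645.8199, Z=1597214.1363 m
→ Helmert⁻¹: X=2868119.1087, Y=5470427.9209, Z=1597783.8282
→ geod (Bowring, a=6378388.000): φ=14.59723400°, λ=62.33219300°, h=2981.1670 m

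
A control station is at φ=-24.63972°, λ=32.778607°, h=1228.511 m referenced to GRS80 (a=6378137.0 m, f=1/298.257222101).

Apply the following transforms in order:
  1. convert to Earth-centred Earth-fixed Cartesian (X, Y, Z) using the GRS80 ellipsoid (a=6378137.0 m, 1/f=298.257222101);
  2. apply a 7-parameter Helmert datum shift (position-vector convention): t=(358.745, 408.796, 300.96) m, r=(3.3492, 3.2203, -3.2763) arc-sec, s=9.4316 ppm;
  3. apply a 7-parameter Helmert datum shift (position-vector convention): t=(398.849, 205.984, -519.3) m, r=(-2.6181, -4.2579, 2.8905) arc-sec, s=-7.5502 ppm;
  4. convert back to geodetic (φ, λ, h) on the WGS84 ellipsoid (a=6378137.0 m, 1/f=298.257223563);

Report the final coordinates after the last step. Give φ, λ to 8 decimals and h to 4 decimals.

φ=-24.63750813°, λ=32.77956049°, h=2212.9289 m

start: φ=-24.639720°, λ=32.778607°, h=1228.511 m
→ ECEF (a=6378137.000, f=1/298.257222101): X=4878042.1747, Y=3141106.4728, Z=-2643364.6581
→ Helmert 7p (PV): X=4878455.5513, Y=3141510.3329, Z=-2643113.7844
→ Helmert 7p (PV): X=4878828.1047, Y=3141727.4132, Z=-2643552.2983
→ geod (Bowring, a=6378137.000): φ=-24.63750813°, λ=32.77956049°, h=2212.9289 m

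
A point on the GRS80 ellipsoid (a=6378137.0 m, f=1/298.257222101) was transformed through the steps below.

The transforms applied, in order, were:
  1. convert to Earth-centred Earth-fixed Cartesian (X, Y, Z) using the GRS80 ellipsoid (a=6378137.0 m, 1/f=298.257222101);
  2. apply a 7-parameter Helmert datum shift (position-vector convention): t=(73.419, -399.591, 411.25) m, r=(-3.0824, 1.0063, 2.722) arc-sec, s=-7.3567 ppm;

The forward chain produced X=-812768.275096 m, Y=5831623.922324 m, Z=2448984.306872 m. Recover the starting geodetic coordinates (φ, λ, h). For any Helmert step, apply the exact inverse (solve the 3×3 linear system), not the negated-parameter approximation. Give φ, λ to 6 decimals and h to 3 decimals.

φ=22.716544°, λ=97.933927°, h=2279.428 m

start: X=-812768.2751, Y=5831623.9223, Z=2448984.3069 m
→ Helmert⁻¹: X=-812782.6570, Y=5832040.5513, Z=2448674.2585
→ geod (Bowring, a=6378137.000): φ=22.71654400°, λ=97.93392700°, h=2279.4280 m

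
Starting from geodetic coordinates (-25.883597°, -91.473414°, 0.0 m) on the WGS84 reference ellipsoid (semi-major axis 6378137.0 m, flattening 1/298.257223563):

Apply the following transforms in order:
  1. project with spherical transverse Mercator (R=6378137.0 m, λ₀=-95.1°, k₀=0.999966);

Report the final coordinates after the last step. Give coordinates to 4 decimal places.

start: φ=-25.883597°, λ=-91.473414°, h=0.000 m
→ tm (R=6378137.0, λ₀=-95.1°): E=363348.4372, N=-2886275.1873

E=363348.4372 m, N=-2886275.1873 m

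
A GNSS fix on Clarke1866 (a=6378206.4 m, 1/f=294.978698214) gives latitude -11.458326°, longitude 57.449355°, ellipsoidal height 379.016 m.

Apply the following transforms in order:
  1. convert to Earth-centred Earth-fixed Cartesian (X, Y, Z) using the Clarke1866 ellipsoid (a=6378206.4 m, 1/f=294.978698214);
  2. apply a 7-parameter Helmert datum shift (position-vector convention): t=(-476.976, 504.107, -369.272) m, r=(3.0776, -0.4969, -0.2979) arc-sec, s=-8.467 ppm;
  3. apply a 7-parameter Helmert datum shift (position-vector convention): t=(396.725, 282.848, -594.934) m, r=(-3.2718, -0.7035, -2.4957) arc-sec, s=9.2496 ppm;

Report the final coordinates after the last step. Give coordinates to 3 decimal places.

start: φ=-11.458326°, λ=57.449355°, h=379.016 m
→ ECEF (a=6378206.400, f=1/294.978698214): X=3364013.6515, Y=5270157.9449, Z=-1258730.5431
→ Helmert 7p (PV): X=3363518.8361, Y=5270631.3519, Z=-1259002.4201
→ Helmert 7p (PV): X=3364014.7390, Y=5270902.2833, Z=-1259681.1317

X=3364014.739 m, Y=5270902.283 m, Z=-1259681.132 m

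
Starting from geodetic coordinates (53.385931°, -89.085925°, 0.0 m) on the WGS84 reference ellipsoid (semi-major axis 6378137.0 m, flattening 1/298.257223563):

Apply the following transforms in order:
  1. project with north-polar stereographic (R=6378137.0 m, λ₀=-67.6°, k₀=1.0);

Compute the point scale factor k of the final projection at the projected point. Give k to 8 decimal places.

start: φ=53.385931°, λ=-89.085925°, h=0.000 m
→ into stereo (λ₀=-67.6°): φ=53.38593100°, λ−λ₀=-21.48592500°
scale k = 1.10946476

1.10946476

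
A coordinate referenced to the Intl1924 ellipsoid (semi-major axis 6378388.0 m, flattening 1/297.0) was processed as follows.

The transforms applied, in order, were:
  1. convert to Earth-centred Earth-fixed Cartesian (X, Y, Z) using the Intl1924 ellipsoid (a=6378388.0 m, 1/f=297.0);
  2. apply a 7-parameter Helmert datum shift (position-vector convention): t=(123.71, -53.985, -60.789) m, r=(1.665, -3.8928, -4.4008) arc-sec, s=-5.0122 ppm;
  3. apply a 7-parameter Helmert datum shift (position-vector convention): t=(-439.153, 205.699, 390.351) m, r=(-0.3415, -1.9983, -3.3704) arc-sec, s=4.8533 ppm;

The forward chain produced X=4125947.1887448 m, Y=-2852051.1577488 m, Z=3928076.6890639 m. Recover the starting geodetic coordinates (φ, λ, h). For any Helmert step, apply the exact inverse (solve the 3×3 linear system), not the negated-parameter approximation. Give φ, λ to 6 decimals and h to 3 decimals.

φ=38.248619°, λ=-34.650327°, h=695.949 m

start: X=4125947.1887, Y=-2852051.1577, Z=3928076.6891 m
→ Helmert⁻¹: X=4126450.9713, Y=-2852182.0898, Z=3927622.5765
→ Helmert⁻¹: X=4126482.9190, Y=-2852022.6544, Z=3927648.1955
→ geod (Bowring, a=6378388.000): φ=38.24861900°, λ=-34.65032700°, h=695.9490 m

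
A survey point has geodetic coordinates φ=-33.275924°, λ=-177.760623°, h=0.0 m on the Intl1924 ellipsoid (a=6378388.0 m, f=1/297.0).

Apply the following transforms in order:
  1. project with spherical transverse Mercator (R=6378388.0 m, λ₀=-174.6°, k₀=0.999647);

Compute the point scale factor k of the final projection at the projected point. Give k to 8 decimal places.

start: φ=-33.275924°, λ=-177.760623°, h=0.000 m
→ into tm (λ₀=-174.6°): φ=-33.27592400°, λ−λ₀=-3.16062300°
scale k = 1.00071070

1.00071070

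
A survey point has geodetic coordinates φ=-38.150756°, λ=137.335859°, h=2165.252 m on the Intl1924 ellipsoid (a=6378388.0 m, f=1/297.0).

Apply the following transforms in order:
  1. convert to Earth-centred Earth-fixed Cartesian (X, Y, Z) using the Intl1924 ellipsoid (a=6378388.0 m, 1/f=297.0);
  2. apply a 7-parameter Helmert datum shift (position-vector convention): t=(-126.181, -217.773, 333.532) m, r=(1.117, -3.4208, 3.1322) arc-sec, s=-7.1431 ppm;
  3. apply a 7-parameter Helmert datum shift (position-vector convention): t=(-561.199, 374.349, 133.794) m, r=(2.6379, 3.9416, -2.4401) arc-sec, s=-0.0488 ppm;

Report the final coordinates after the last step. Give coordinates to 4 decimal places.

X=-3695052.1008 m, Y=3404979.0424 m, Z=-3919451.1836 m

start: φ=-38.150756°, λ=137.335859°, h=2165.252 m
→ ECEF (a=6378388.000, f=1/297.0): X=-3694369.9709, Y=3404787.9911, Z=-3920018.0100
→ Helmert 7p (PV): X=-3694456.4540, Y=3404511.0257, Z=-3919699.3077
→ Helmert 7p (PV): X=-3695052.1008, Y=3404979.0424, Z=-3919451.1836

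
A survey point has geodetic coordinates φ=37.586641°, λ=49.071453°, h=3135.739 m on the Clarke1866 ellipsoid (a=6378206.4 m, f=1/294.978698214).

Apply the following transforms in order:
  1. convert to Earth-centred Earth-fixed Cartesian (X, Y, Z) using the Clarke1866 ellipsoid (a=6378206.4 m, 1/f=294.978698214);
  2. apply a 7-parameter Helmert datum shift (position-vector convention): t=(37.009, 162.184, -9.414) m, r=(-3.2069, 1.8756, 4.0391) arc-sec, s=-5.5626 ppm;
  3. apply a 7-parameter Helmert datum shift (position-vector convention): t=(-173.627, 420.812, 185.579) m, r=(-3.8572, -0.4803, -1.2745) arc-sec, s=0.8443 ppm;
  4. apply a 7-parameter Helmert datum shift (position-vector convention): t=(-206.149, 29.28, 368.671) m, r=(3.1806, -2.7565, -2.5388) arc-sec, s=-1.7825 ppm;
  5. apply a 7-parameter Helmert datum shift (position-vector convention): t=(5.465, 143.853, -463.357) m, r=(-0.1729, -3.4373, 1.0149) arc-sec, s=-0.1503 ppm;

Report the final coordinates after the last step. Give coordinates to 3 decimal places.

X=3316488.217 m, Y=3826177.942 m, Z=3870965.335 m

start: φ=37.586641°, λ=49.071453°, h=3135.739 m
→ ECEF (a=6378206.400, f=1/294.978698214): X=3316960.6413, Y=3825351.1823, Z=3870907.6693
→ Helmert 7p (PV): X=3316939.4899, Y=3825617.2227, Z=3870787.0872
→ Helmert 7p (PV): X=3316783.2883, Y=3826093.1541, Z=3870912.1180
→ Helmert 7p (PV): X=3316566.5900, Y=3826015.1004, Z=3871377.2123
→ Helmert 7p (PV): X=3316488.2166, Y=3826177.9422, Z=3870965.3353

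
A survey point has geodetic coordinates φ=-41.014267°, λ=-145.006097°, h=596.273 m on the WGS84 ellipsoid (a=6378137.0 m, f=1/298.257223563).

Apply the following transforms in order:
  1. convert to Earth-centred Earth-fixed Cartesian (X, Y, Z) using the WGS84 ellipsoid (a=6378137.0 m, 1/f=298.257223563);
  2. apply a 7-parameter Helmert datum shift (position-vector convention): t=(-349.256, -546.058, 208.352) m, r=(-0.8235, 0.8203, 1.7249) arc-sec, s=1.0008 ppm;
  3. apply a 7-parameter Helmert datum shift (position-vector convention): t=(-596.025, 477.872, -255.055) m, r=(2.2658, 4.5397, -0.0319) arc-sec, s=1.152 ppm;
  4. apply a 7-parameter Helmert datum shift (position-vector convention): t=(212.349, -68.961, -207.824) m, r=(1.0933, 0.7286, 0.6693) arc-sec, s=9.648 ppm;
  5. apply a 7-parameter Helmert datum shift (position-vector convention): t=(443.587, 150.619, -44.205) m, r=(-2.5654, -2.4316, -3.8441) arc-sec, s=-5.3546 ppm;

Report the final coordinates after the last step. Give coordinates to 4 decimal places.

X=-3949016.5867 m, Y=-2764195.5869 m, Z=-4164265.3109 m

start: φ=-41.014267°, λ=-145.006097°, h=596.273 m
→ ECEF (a=6378137.000, f=1/298.257223563): X=-3948608.1027, Y=-2764219.0121, Z=-4164010.1415
→ Helmert 7p (PV): X=-3948954.7545, Y=-2764817.4816, Z=-4163779.2175
→ Helmert 7p (PV): X=-3949647.3974, Y=-2764296.4452, Z=-4163982.5275
→ Helmert 7p (PV): X=-3949478.8936, Y=-2764382.8210, Z=-4164231.2262
→ Helmert 7p (PV): X=-3949016.5867, Y=-2764195.5869, Z=-4164265.3109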